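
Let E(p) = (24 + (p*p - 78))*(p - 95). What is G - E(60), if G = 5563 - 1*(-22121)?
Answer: 151794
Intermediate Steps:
G = 27684 (G = 5563 + 22121 = 27684)
E(p) = (-95 + p)*(-54 + p²) (E(p) = (24 + (p² - 78))*(-95 + p) = (24 + (-78 + p²))*(-95 + p) = (-54 + p²)*(-95 + p) = (-95 + p)*(-54 + p²))
G - E(60) = 27684 - (5130 + 60³ - 95*60² - 54*60) = 27684 - (5130 + 216000 - 95*3600 - 3240) = 27684 - (5130 + 216000 - 342000 - 3240) = 27684 - 1*(-124110) = 27684 + 124110 = 151794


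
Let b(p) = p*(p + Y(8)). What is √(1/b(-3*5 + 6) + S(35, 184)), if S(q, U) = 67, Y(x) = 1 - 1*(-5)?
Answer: √5430/9 ≈ 8.1876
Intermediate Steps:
Y(x) = 6 (Y(x) = 1 + 5 = 6)
b(p) = p*(6 + p) (b(p) = p*(p + 6) = p*(6 + p))
√(1/b(-3*5 + 6) + S(35, 184)) = √(1/((-3*5 + 6)*(6 + (-3*5 + 6))) + 67) = √(1/((-15 + 6)*(6 + (-15 + 6))) + 67) = √(1/(-9*(6 - 9)) + 67) = √(1/(-9*(-3)) + 67) = √(1/27 + 67) = √(1810/27) = √5430/9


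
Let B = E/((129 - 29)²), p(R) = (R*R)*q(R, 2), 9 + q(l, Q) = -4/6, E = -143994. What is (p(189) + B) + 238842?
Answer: -532376997/5000 ≈ -1.0648e+5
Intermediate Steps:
q(l, Q) = -29/3 (q(l, Q) = -9 - 4/6 = -9 - 4*⅙ = -9 - ⅔ = -29/3)
p(R) = -29*R²/3 (p(R) = (R*R)*(-29/3) = R²*(-29/3) = -29*R²/3)
B = -71997/5000 (B = -143994/(129 - 29)² = -143994/(100²) = -143994/10000 = -143994*1/10000 = -71997/5000 ≈ -14.399)
(p(189) + B) + 238842 = (-29/3*189² - 71997/5000) + 238842 = (-29/3*35721 - 71997/5000) + 238842 = (-345303 - 71997/5000) + 238842 = -1726586997/5000 + 238842 = -532376997/5000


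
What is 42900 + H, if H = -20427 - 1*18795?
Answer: 3678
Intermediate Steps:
H = -39222 (H = -20427 - 18795 = -39222)
42900 + H = 42900 - 39222 = 3678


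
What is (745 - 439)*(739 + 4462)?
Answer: 1591506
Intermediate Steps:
(745 - 439)*(739 + 4462) = 306*5201 = 1591506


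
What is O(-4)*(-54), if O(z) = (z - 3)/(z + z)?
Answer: -189/4 ≈ -47.250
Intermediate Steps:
O(z) = (-3 + z)/(2*z) (O(z) = (-3 + z)/((2*z)) = (-3 + z)*(1/(2*z)) = (-3 + z)/(2*z))
O(-4)*(-54) = ((½)*(-3 - 4)/(-4))*(-54) = ((½)*(-¼)*(-7))*(-54) = (7/8)*(-54) = -189/4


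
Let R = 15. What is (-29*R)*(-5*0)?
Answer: 0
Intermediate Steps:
(-29*R)*(-5*0) = (-29*15)*(-5*0) = -435*0 = 0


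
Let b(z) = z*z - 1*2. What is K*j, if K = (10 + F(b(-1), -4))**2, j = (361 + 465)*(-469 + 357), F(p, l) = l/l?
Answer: -11193952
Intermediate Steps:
b(z) = -2 + z**2 (b(z) = z**2 - 2 = -2 + z**2)
F(p, l) = 1
j = -92512 (j = 826*(-112) = -92512)
K = 121 (K = (10 + 1)**2 = 11**2 = 121)
K*j = 121*(-92512) = -11193952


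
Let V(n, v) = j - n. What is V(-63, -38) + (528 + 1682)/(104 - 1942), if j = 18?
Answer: 73334/919 ≈ 79.798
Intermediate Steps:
V(n, v) = 18 - n
V(-63, -38) + (528 + 1682)/(104 - 1942) = (18 - 1*(-63)) + (528 + 1682)/(104 - 1942) = (18 + 63) + 2210/(-1838) = 81 + 2210*(-1/1838) = 81 - 1105/919 = 73334/919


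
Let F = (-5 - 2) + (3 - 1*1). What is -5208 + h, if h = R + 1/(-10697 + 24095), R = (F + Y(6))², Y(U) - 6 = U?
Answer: -69120281/13398 ≈ -5159.0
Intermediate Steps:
Y(U) = 6 + U
F = -5 (F = -7 + (3 - 1) = -7 + 2 = -5)
R = 49 (R = (-5 + (6 + 6))² = (-5 + 12)² = 7² = 49)
h = 656503/13398 (h = 49 + 1/(-10697 + 24095) = 49 + 1/13398 = 656503/13398 ≈ 49.000)
-5208 + h = -5208 + 656503/13398 = -69120281/13398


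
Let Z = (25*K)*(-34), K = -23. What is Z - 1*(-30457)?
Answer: 50007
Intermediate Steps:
Z = 19550 (Z = (25*(-23))*(-34) = -575*(-34) = 19550)
Z - 1*(-30457) = 19550 - 1*(-30457) = 19550 + 30457 = 50007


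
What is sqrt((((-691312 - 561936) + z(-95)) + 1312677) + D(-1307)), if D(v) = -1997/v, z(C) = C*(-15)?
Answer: 15*sqrt(462028421)/1307 ≈ 246.69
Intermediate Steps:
z(C) = -15*C
sqrt((((-691312 - 561936) + z(-95)) + 1312677) + D(-1307)) = sqrt((((-691312 - 561936) - 15*(-95)) + 1312677) - 1997/(-1307)) = sqrt(((-1253248 + 1425) + 1312677) - 1997*(-1/1307)) = sqrt((-1251823 + 1312677) + 1997/1307) = sqrt(60854 + 1997/1307) = sqrt(79538175/1307) = 15*sqrt(462028421)/1307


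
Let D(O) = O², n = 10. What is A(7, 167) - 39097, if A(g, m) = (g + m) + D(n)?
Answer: -38823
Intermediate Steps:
A(g, m) = 100 + g + m (A(g, m) = (g + m) + 10² = (g + m) + 100 = 100 + g + m)
A(7, 167) - 39097 = (100 + 7 + 167) - 39097 = 274 - 39097 = -38823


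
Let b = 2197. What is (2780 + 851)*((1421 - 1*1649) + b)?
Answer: 7149439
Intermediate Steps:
(2780 + 851)*((1421 - 1*1649) + b) = (2780 + 851)*((1421 - 1*1649) + 2197) = 3631*((1421 - 1649) + 2197) = 3631*(-228 + 2197) = 3631*1969 = 7149439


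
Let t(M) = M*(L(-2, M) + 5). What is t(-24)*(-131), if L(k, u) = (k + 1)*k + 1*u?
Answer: -53448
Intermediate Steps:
L(k, u) = u + k*(1 + k) (L(k, u) = (1 + k)*k + u = k*(1 + k) + u = u + k*(1 + k))
t(M) = M*(7 + M) (t(M) = M*((-2 + M + (-2)²) + 5) = M*((-2 + M + 4) + 5) = M*((2 + M) + 5) = M*(7 + M))
t(-24)*(-131) = -24*(7 - 24)*(-131) = -24*(-17)*(-131) = 408*(-131) = -53448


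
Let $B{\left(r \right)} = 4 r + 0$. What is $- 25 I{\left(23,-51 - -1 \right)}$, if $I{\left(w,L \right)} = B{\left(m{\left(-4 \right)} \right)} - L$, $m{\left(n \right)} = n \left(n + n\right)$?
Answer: $-4450$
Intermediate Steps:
$m{\left(n \right)} = 2 n^{2}$ ($m{\left(n \right)} = n 2 n = 2 n^{2}$)
$B{\left(r \right)} = 4 r$
$I{\left(w,L \right)} = 128 - L$ ($I{\left(w,L \right)} = 4 \cdot 2 \left(-4\right)^{2} - L = 4 \cdot 2 \cdot 16 - L = 4 \cdot 32 - L = 128 - L$)
$- 25 I{\left(23,-51 - -1 \right)} = - 25 \left(128 - \left(-51 - -1\right)\right) = - 25 \left(128 - \left(-51 + 1\right)\right) = - 25 \left(128 - -50\right) = - 25 \left(128 + 50\right) = \left(-25\right) 178 = -4450$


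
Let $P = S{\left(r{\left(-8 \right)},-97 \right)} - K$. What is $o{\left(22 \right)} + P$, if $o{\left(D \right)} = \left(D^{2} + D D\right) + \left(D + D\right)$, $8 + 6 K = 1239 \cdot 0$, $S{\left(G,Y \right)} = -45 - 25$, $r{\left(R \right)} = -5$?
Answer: $\frac{2830}{3} \approx 943.33$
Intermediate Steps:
$S{\left(G,Y \right)} = -70$ ($S{\left(G,Y \right)} = -45 - 25 = -70$)
$K = - \frac{4}{3}$ ($K = - \frac{4}{3} + \frac{1239 \cdot 0}{6} = - \frac{4}{3} + \frac{1}{6} \cdot 0 = - \frac{4}{3} + 0 = - \frac{4}{3} \approx -1.3333$)
$o{\left(D \right)} = 2 D + 2 D^{2}$ ($o{\left(D \right)} = \left(D^{2} + D^{2}\right) + 2 D = 2 D^{2} + 2 D = 2 D + 2 D^{2}$)
$P = - \frac{206}{3}$ ($P = -70 - - \frac{4}{3} = -70 + \frac{4}{3} = - \frac{206}{3} \approx -68.667$)
$o{\left(22 \right)} + P = 2 \cdot 22 \left(1 + 22\right) - \frac{206}{3} = 2 \cdot 22 \cdot 23 - \frac{206}{3} = 1012 - \frac{206}{3} = \frac{2830}{3}$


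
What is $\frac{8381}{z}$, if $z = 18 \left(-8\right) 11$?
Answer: $- \frac{8381}{1584} \approx -5.291$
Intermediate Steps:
$z = -1584$ ($z = \left(-144\right) 11 = -1584$)
$\frac{8381}{z} = \frac{8381}{-1584} = 8381 \left(- \frac{1}{1584}\right) = - \frac{8381}{1584}$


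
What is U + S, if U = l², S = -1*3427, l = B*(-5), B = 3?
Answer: -3202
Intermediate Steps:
l = -15 (l = 3*(-5) = -15)
S = -3427
U = 225 (U = (-15)² = 225)
U + S = 225 - 3427 = -3202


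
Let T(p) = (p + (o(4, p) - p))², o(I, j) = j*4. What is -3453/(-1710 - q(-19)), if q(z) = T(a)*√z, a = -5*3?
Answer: 1151/48570 - 4604*I*√19/92283 ≈ 0.023698 - 0.21747*I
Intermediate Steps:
o(I, j) = 4*j
a = -15
T(p) = 16*p² (T(p) = (p + (4*p - p))² = (p + 3*p)² = (4*p)² = 16*p²)
q(z) = 3600*√z (q(z) = (16*(-15)²)*√z = (16*225)*√z = 3600*√z)
-3453/(-1710 - q(-19)) = -3453/(-1710 - 3600*√(-19)) = -3453/(-1710 - 3600*I*√19)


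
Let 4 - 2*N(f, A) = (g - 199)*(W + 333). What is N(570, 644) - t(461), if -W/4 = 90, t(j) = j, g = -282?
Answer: -13905/2 ≈ -6952.5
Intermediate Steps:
W = -360 (W = -4*90 = -360)
N(f, A) = -12983/2 (N(f, A) = 2 - (-282 - 199)*(-360 + 333)/2 = 2 - (-481)*(-27)/2 = 2 - ½*12987 = 2 - 12987/2 = -12983/2)
N(570, 644) - t(461) = -12983/2 - 1*461 = -12983/2 - 461 = -13905/2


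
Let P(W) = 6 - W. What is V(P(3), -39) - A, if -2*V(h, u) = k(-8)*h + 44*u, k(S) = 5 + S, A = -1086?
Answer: 3897/2 ≈ 1948.5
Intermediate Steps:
V(h, u) = -22*u + 3*h/2 (V(h, u) = -((5 - 8)*h + 44*u)/2 = -(-3*h + 44*u)/2 = -22*u + 3*h/2)
V(P(3), -39) - A = (-22*(-39) + 3*(6 - 1*3)/2) - 1*(-1086) = (858 + 3*(6 - 3)/2) + 1086 = (858 + (3/2)*3) + 1086 = (858 + 9/2) + 1086 = 1725/2 + 1086 = 3897/2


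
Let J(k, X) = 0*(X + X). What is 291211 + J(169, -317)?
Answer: 291211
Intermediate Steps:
J(k, X) = 0 (J(k, X) = 0*(2*X) = 0)
291211 + J(169, -317) = 291211 + 0 = 291211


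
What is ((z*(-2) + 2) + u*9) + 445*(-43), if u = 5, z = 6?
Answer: -19100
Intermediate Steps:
((z*(-2) + 2) + u*9) + 445*(-43) = ((6*(-2) + 2) + 5*9) + 445*(-43) = ((-12 + 2) + 45) - 19135 = (-10 + 45) - 19135 = 35 - 19135 = -19100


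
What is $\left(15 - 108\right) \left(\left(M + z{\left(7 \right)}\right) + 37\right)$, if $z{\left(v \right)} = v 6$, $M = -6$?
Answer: $-6789$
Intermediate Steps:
$z{\left(v \right)} = 6 v$
$\left(15 - 108\right) \left(\left(M + z{\left(7 \right)}\right) + 37\right) = \left(15 - 108\right) \left(\left(-6 + 6 \cdot 7\right) + 37\right) = - 93 \left(\left(-6 + 42\right) + 37\right) = - 93 \left(36 + 37\right) = \left(-93\right) 73 = -6789$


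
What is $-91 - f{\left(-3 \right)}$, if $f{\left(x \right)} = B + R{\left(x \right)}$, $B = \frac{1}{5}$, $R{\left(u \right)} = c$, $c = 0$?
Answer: $- \frac{456}{5} \approx -91.2$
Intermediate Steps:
$R{\left(u \right)} = 0$
$B = \frac{1}{5} \approx 0.2$
$f{\left(x \right)} = \frac{1}{5}$ ($f{\left(x \right)} = \frac{1}{5} + 0 = \frac{1}{5}$)
$-91 - f{\left(-3 \right)} = -91 - \frac{1}{5} = - \frac{456}{5}$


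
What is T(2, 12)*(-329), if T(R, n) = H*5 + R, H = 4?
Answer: -7238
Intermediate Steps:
T(R, n) = 20 + R (T(R, n) = 4*5 + R = 20 + R)
T(2, 12)*(-329) = (20 + 2)*(-329) = 22*(-329) = -7238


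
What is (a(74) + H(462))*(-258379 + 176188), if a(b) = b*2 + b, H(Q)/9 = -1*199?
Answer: 128957679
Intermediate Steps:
H(Q) = -1791 (H(Q) = 9*(-1*199) = 9*(-199) = -1791)
a(b) = 3*b (a(b) = 2*b + b = 3*b)
(a(74) + H(462))*(-258379 + 176188) = (3*74 - 1791)*(-258379 + 176188) = (222 - 1791)*(-82191) = -1569*(-82191) = 128957679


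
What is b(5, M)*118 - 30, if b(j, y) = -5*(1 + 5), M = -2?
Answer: -3570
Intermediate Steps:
b(j, y) = -30 (b(j, y) = -5*6 = -30)
b(5, M)*118 - 30 = -30*118 - 30 = -3540 - 30 = -3570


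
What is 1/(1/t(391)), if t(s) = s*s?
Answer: 152881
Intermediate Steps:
t(s) = s²
1/(1/t(391)) = 1/(1/(391²)) = 1/(1/152881) = 152881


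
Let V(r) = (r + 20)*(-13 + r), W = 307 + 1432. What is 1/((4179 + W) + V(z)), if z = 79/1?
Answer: 1/12452 ≈ 8.0308e-5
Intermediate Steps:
W = 1739
z = 79 (z = 79*1 = 79)
V(r) = (-13 + r)*(20 + r) (V(r) = (20 + r)*(-13 + r) = (-13 + r)*(20 + r))
1/((4179 + W) + V(z)) = 1/((4179 + 1739) + (-260 + 79² + 7*79)) = 1/(5918 + (-260 + 6241 + 553)) = 1/(5918 + 6534) = 1/12452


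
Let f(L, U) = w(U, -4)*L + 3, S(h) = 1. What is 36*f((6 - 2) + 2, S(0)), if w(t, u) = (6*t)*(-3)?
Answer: -3780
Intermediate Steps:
w(t, u) = -18*t
f(L, U) = 3 - 18*L*U (f(L, U) = (-18*U)*L + 3 = -18*L*U + 3 = 3 - 18*L*U)
36*f((6 - 2) + 2, S(0)) = 36*(3 - 18*((6 - 2) + 2)*1) = 36*(3 - 18*(4 + 2)*1) = 36*(3 - 18*6*1) = 36*(3 - 108) = 36*(-105) = -3780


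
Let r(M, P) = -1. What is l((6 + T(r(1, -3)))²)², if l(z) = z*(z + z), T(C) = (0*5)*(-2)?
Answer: 6718464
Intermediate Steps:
T(C) = 0 (T(C) = 0*(-2) = 0)
l(z) = 2*z² (l(z) = z*(2*z) = 2*z²)
l((6 + T(r(1, -3)))²)² = (2*((6 + 0)²)²)² = (2*(6²)²)² = (2*36²)² = (2*1296)² = 2592² = 6718464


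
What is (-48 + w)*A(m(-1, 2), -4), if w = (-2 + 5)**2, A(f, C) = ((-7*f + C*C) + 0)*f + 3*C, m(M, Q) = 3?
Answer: 1053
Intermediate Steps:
A(f, C) = 3*C + f*(C**2 - 7*f) (A(f, C) = ((-7*f + C**2) + 0)*f + 3*C = ((C**2 - 7*f) + 0)*f + 3*C = (C**2 - 7*f)*f + 3*C = f*(C**2 - 7*f) + 3*C = 3*C + f*(C**2 - 7*f))
w = 9 (w = 3**2 = 9)
(-48 + w)*A(m(-1, 2), -4) = (-48 + 9)*(-7*3**2 + 3*(-4) + 3*(-4)**2) = -39*(-7*9 - 12 + 3*16) = -39*(-63 - 12 + 48) = -39*(-27) = 1053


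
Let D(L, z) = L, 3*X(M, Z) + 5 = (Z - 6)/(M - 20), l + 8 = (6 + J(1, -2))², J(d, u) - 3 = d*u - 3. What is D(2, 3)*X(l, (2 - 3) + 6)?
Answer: -59/18 ≈ -3.2778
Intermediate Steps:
J(d, u) = d*u (J(d, u) = 3 + (d*u - 3) = 3 + (-3 + d*u) = d*u)
l = 8 (l = -8 + (6 + 1*(-2))² = -8 + (6 - 2)² = -8 + 4² = -8 + 16 = 8)
X(M, Z) = -5/3 + (-6 + Z)/(3*(-20 + M)) (X(M, Z) = -5/3 + ((Z - 6)/(M - 20))/3 = -5/3 + ((-6 + Z)/(-20 + M))/3 = -5/3 + (-6 + Z)/(3*(-20 + M)))
D(2, 3)*X(l, (2 - 3) + 6) = 2*((94 + ((2 - 3) + 6) - 5*8)/(3*(-20 + 8))) = 2*((⅓)*(94 + (-1 + 6) - 40)/(-12)) = 2*((⅓)*(-1/12)*(94 + 5 - 40)) = 2*((⅓)*(-1/12)*59) = 2*(-59/36) = -59/18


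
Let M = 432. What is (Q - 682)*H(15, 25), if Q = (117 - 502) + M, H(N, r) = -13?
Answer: 8255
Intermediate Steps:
Q = 47 (Q = (117 - 502) + 432 = -385 + 432 = 47)
(Q - 682)*H(15, 25) = (47 - 682)*(-13) = -635*(-13) = 8255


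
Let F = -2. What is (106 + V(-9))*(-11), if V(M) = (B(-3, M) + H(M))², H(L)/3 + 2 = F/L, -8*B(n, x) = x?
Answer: -783827/576 ≈ -1360.8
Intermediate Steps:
B(n, x) = -x/8
H(L) = -6 - 6/L (H(L) = -6 + 3*(-2/L) = -6 - 6/L)
V(M) = (-6 - 6/M - M/8)² (V(M) = (-M/8 + (-6 - 6/M))² = (-6 - 6/M - M/8)²)
(106 + V(-9))*(-11) = (106 + (1/64)*(48 - 9*(48 - 9))²/(-9)²)*(-11) = (106 + (1/64)*(1/81)*(48 - 9*39)²)*(-11) = (106 + (1/64)*(1/81)*(48 - 351)²)*(-11) = (106 + (1/64)*(1/81)*(-303)²)*(-11) = (106 + (1/64)*(1/81)*91809)*(-11) = (106 + 10201/576)*(-11) = (71257/576)*(-11) = -783827/576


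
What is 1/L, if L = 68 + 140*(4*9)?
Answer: 1/5108 ≈ 0.00019577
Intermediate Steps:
L = 5108 (L = 68 + 140*36 = 68 + 5040 = 5108)
1/L = 1/5108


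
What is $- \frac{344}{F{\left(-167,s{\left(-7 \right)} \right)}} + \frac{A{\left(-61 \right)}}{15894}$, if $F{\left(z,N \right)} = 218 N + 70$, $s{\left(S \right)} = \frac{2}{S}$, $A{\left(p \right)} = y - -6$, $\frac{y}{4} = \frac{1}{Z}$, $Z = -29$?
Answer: $- \frac{30830573}{691389} \approx -44.592$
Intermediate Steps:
$y = - \frac{4}{29}$ ($y = \frac{4}{-29} = 4 \left(- \frac{1}{29}\right) = - \frac{4}{29} \approx -0.13793$)
$A{\left(p \right)} = \frac{170}{29}$ ($A{\left(p \right)} = - \frac{4}{29} - -6 = - \frac{4}{29} + 6 = \frac{170}{29}$)
$F{\left(z,N \right)} = 70 + 218 N$
$- \frac{344}{F{\left(-167,s{\left(-7 \right)} \right)}} + \frac{A{\left(-61 \right)}}{15894} = - \frac{344}{70 + 218 \frac{2}{-7}} + \frac{170}{29 \cdot 15894} = - \frac{344}{70 + 218 \cdot 2 \left(- \frac{1}{7}\right)} + \frac{170}{29} \cdot \frac{1}{15894} = - \frac{344}{70 + 218 \left(- \frac{2}{7}\right)} + \frac{85}{230463} = - \frac{344}{70 - \frac{436}{7}} + \frac{85}{230463} = - \frac{344}{\frac{54}{7}} + \frac{85}{230463} = \left(-344\right) \frac{7}{54} + \frac{85}{230463} = - \frac{1204}{27} + \frac{85}{230463} = - \frac{30830573}{691389}$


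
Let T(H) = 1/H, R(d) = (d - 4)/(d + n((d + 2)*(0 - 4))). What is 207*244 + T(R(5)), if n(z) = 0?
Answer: 50513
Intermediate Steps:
R(d) = (-4 + d)/d (R(d) = (d - 4)/(d + 0) = (-4 + d)/d)
T(H) = 1/H
207*244 + T(R(5)) = 207*244 + 1/((-4 + 5)/5) = 50508 + 1/((⅕)*1) = 50508 + 1/(⅕) = 50508 + 5 = 50513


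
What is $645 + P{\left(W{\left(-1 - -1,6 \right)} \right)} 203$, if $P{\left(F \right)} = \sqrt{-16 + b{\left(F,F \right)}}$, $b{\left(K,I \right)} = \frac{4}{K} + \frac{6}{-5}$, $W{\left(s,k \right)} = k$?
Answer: $645 + \frac{406 i \sqrt{930}}{15} \approx 645.0 + 825.42 i$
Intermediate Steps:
$b{\left(K,I \right)} = - \frac{6}{5} + \frac{4}{K}$ ($b{\left(K,I \right)} = \frac{4}{K} + 6 \left(- \frac{1}{5}\right) = \frac{4}{K} - \frac{6}{5} = - \frac{6}{5} + \frac{4}{K}$)
$P{\left(F \right)} = \sqrt{- \frac{86}{5} + \frac{4}{F}}$ ($P{\left(F \right)} = \sqrt{-16 - \left(\frac{6}{5} - \frac{4}{F}\right)} = \sqrt{- \frac{86}{5} + \frac{4}{F}}$)
$645 + P{\left(W{\left(-1 - -1,6 \right)} \right)} 203 = 645 + \frac{\sqrt{-430 + \frac{100}{6}}}{5} \cdot 203 = 645 + \frac{\sqrt{-430 + 100 \cdot \frac{1}{6}}}{5} \cdot 203 = 645 + \frac{\sqrt{-430 + \frac{50}{3}}}{5} \cdot 203 = 645 + \frac{\sqrt{- \frac{1240}{3}}}{5} \cdot 203 = 645 + \frac{\frac{2}{3} i \sqrt{930}}{5} \cdot 203 = 645 + \frac{2 i \sqrt{930}}{15} \cdot 203 = 645 + \frac{406 i \sqrt{930}}{15}$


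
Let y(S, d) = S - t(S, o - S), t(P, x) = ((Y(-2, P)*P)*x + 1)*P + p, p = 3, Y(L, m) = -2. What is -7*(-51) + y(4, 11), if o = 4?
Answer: 354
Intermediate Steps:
t(P, x) = 3 + P*(1 - 2*P*x) (t(P, x) = ((-2*P)*x + 1)*P + 3 = (-2*P*x + 1)*P + 3 = (1 - 2*P*x)*P + 3 = P*(1 - 2*P*x) + 3 = 3 + P*(1 - 2*P*x))
y(S, d) = -3 + 2*S²*(4 - S) (y(S, d) = S - (3 + S - 2*(4 - S)*S²) = S - (3 + S - 2*S²*(4 - S)) = S + (-3 - S + 2*S²*(4 - S)) = -3 + 2*S²*(4 - S))
-7*(-51) + y(4, 11) = -7*(-51) + (-3 + 2*4²*(4 - 1*4)) = 357 + (-3 + 2*16*(4 - 4)) = 357 + (-3 + 2*16*0) = 357 + (-3 + 0) = 357 - 3 = 354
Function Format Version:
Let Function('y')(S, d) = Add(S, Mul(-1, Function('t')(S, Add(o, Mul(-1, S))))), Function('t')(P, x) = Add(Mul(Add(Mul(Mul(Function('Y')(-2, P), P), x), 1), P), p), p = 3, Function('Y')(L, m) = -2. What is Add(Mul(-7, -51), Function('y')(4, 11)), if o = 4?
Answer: 354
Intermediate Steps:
Function('t')(P, x) = Add(3, Mul(P, Add(1, Mul(-2, P, x)))) (Function('t')(P, x) = Add(Mul(Add(Mul(Mul(-2, P), x), 1), P), 3) = Add(Mul(Add(Mul(-2, P, x), 1), P), 3) = Add(Mul(Add(1, Mul(-2, P, x)), P), 3) = Add(Mul(P, Add(1, Mul(-2, P, x))), 3) = Add(3, Mul(P, Add(1, Mul(-2, P, x)))))
Function('y')(S, d) = Add(-3, Mul(2, Pow(S, 2), Add(4, Mul(-1, S)))) (Function('y')(S, d) = Add(S, Mul(-1, Add(3, S, Mul(-2, Add(4, Mul(-1, S)), Pow(S, 2))))) = Add(S, Mul(-1, Add(3, S, Mul(-2, Pow(S, 2), Add(4, Mul(-1, S)))))) = Add(S, Add(-3, Mul(-1, S), Mul(2, Pow(S, 2), Add(4, Mul(-1, S))))) = Add(-3, Mul(2, Pow(S, 2), Add(4, Mul(-1, S)))))
Add(Mul(-7, -51), Function('y')(4, 11)) = Add(Mul(-7, -51), Add(-3, Mul(2, Pow(4, 2), Add(4, Mul(-1, 4))))) = Add(357, Add(-3, Mul(2, 16, Add(4, -4)))) = Add(357, Add(-3, Mul(2, 16, 0))) = Add(357, Add(-3, 0)) = Add(357, -3) = 354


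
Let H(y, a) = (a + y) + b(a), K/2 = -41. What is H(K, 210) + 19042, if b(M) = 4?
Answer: 19174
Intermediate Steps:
K = -82 (K = 2*(-41) = -82)
H(y, a) = 4 + a + y (H(y, a) = (a + y) + 4 = 4 + a + y)
H(K, 210) + 19042 = (4 + 210 - 82) + 19042 = 132 + 19042 = 19174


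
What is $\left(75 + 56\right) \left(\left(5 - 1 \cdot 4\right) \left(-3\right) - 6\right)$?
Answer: $-1179$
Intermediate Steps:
$\left(75 + 56\right) \left(\left(5 - 1 \cdot 4\right) \left(-3\right) - 6\right) = 131 \left(\left(5 - 4\right) \left(-3\right) - 6\right) = 131 \left(1 \left(-3\right) - 6\right) = 131 \left(-3 - 6\right) = 131 \left(-9\right) = -1179$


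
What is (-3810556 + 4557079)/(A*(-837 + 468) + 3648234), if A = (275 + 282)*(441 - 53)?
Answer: -248841/25366190 ≈ -0.0098099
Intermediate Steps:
A = 216116 (A = 557*388 = 216116)
(-3810556 + 4557079)/(A*(-837 + 468) + 3648234) = (-3810556 + 4557079)/(216116*(-837 + 468) + 3648234) = 746523/(216116*(-369) + 3648234) = 746523/(-79746804 + 3648234) = 746523/(-76098570) = 746523*(-1/76098570) = -248841/25366190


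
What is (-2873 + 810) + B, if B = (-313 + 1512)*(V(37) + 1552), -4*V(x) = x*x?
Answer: 5793709/4 ≈ 1.4484e+6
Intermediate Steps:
V(x) = -x²/4 (V(x) = -x*x/4 = -x²/4)
B = 5801961/4 (B = (-313 + 1512)*(-¼*37² + 1552) = 1199*(-¼*1369 + 1552) = 1199*(-1369/4 + 1552) = 1199*(4839/4) = 5801961/4 ≈ 1.4505e+6)
(-2873 + 810) + B = (-2873 + 810) + 5801961/4 = -2063 + 5801961/4 = 5793709/4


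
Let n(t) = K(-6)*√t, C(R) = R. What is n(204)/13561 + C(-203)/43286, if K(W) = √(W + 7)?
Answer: -203/43286 + 2*√51/13561 ≈ -0.0036365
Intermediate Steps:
K(W) = √(7 + W)
n(t) = √t (n(t) = √(7 - 6)*√t = √1*√t = 1*√t = √t)
n(204)/13561 + C(-203)/43286 = √204/13561 - 203/43286 = (2*√51)*(1/13561) - 203*1/43286 = 2*√51/13561 - 203/43286 = -203/43286 + 2*√51/13561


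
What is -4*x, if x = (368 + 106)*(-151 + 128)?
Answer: 43608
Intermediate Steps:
x = -10902 (x = 474*(-23) = -10902)
-4*x = -4*(-10902) = 43608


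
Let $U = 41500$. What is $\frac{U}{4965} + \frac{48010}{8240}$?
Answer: $\frac{11606593}{818232} \approx 14.185$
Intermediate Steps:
$\frac{U}{4965} + \frac{48010}{8240} = \frac{41500}{4965} + \frac{48010}{8240} = 41500 \cdot \frac{1}{4965} + 48010 \cdot \frac{1}{8240} = \frac{8300}{993} + \frac{4801}{824} = \frac{11606593}{818232}$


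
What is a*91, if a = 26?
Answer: 2366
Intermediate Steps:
a*91 = 26*91 = 2366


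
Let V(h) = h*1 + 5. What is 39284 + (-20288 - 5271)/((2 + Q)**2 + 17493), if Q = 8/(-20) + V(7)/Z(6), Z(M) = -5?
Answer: 17179864869/437341 ≈ 39283.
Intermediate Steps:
V(h) = 5 + h (V(h) = h + 5 = 5 + h)
Q = -14/5 (Q = 8/(-20) + (5 + 7)/(-5) = 8*(-1/20) + 12*(-1/5) = -2/5 - 12/5 = -14/5 ≈ -2.8000)
39284 + (-20288 - 5271)/((2 + Q)**2 + 17493) = 39284 + (-20288 - 5271)/((2 - 14/5)**2 + 17493) = 39284 - 25559/((-4/5)**2 + 17493) = 39284 - 25559/(16/25 + 17493) = 39284 - 25559/437341/25 = 39284 - 25559*25/437341 = 39284 - 638975/437341 = 17179864869/437341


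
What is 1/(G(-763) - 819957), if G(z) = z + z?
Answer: -1/821483 ≈ -1.2173e-6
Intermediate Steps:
G(z) = 2*z
1/(G(-763) - 819957) = 1/(2*(-763) - 819957) = 1/(-1526 - 819957) = 1/(-821483) = -1/821483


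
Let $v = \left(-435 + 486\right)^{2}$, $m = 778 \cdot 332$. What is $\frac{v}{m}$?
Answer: $\frac{2601}{258296} \approx 0.01007$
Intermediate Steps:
$m = 258296$
$v = 2601$ ($v = 51^{2} = 2601$)
$\frac{v}{m} = \frac{2601}{258296}$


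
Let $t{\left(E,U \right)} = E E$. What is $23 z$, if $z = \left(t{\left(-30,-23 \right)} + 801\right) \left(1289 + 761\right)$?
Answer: $80202150$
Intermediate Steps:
$t{\left(E,U \right)} = E^{2}$
$z = 3487050$ ($z = \left(\left(-30\right)^{2} + 801\right) \left(1289 + 761\right) = \left(900 + 801\right) 2050 = 1701 \cdot 2050 = 3487050$)
$23 z = 23 \cdot 3487050 = 80202150$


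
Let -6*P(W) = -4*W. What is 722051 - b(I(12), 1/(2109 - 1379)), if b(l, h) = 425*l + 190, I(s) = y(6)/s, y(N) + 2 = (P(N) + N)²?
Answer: 4310341/6 ≈ 7.1839e+5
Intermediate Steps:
P(W) = 2*W/3 (P(W) = -(-2)*W/3 = 2*W/3)
y(N) = -2 + 25*N²/9 (y(N) = -2 + (2*N/3 + N)² = -2 + (5*N/3)² = -2 + 25*N²/9)
I(s) = 98/s (I(s) = (-2 + (25/9)*6²)/s = (-2 + (25/9)*36)/s = (-2 + 100)/s = 98/s)
b(l, h) = 190 + 425*l
722051 - b(I(12), 1/(2109 - 1379)) = 722051 - (190 + 425*(98/12)) = 722051 - (190 + 425*(98*(1/12))) = 722051 - (190 + 425*(49/6)) = 722051 - (190 + 20825/6) = 722051 - 1*21965/6 = 722051 - 21965/6 = 4310341/6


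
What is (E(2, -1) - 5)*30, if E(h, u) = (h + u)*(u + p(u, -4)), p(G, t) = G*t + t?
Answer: -180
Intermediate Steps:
p(G, t) = t + G*t
E(h, u) = (-4 - 3*u)*(h + u) (E(h, u) = (h + u)*(u - 4*(1 + u)) = (h + u)*(u + (-4 - 4*u)) = (h + u)*(-4 - 3*u) = (-4 - 3*u)*(h + u))
(E(2, -1) - 5)*30 = ((-4*2 - 4*(-1) - 3*(-1)**2 - 3*2*(-1)) - 5)*30 = ((-8 + 4 - 3*1 + 6) - 5)*30 = ((-8 + 4 - 3 + 6) - 5)*30 = (-1 - 5)*30 = -6*30 = -180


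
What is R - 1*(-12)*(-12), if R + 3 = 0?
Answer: -147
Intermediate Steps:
R = -3 (R = -3 + 0 = -3)
R - 1*(-12)*(-12) = -3 - 1*(-12)*(-12) = -3 + 12*(-12) = -3 - 144 = -147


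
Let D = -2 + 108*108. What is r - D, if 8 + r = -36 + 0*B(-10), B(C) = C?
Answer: -11706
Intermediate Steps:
D = 11662 (D = -2 + 11664 = 11662)
r = -44 (r = -8 + (-36 + 0*(-10)) = -8 + (-36 + 0) = -8 - 36 = -44)
r - D = -44 - 1*11662 = -44 - 11662 = -11706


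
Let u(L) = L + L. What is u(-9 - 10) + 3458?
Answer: 3420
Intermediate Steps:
u(L) = 2*L
u(-9 - 10) + 3458 = 2*(-9 - 10) + 3458 = 2*(-19) + 3458 = -38 + 3458 = 3420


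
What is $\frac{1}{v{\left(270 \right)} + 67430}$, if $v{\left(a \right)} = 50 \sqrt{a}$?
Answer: $\frac{6743}{454612990} - \frac{3 \sqrt{30}}{90922598} \approx 1.4652 \cdot 10^{-5}$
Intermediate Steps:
$\frac{1}{v{\left(270 \right)} + 67430} = \frac{1}{50 \sqrt{270} + 67430} = \frac{1}{50 \cdot 3 \sqrt{30} + 67430} = \frac{1}{150 \sqrt{30} + 67430} = \frac{1}{67430 + 150 \sqrt{30}}$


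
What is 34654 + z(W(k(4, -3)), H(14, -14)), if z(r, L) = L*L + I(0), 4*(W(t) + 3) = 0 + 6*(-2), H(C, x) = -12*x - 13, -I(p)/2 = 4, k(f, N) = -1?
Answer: 58671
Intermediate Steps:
I(p) = -8 (I(p) = -2*4 = -8)
H(C, x) = -13 - 12*x
W(t) = -6 (W(t) = -3 + (0 + 6*(-2))/4 = -3 + (0 - 12)/4 = -3 + (1/4)*(-12) = -3 - 3 = -6)
z(r, L) = -8 + L**2 (z(r, L) = L*L - 8 = L**2 - 8 = -8 + L**2)
34654 + z(W(k(4, -3)), H(14, -14)) = 34654 + (-8 + (-13 - 12*(-14))**2) = 34654 + (-8 + (-13 + 168)**2) = 34654 + (-8 + 155**2) = 34654 + (-8 + 24025) = 34654 + 24017 = 58671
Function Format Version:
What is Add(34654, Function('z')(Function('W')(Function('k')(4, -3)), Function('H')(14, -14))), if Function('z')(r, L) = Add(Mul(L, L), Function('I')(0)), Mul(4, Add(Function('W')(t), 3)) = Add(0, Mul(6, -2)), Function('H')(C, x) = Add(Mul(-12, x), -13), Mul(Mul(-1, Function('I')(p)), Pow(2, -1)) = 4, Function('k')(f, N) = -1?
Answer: 58671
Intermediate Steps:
Function('I')(p) = -8 (Function('I')(p) = Mul(-2, 4) = -8)
Function('H')(C, x) = Add(-13, Mul(-12, x))
Function('W')(t) = -6 (Function('W')(t) = Add(-3, Mul(Rational(1, 4), Add(0, Mul(6, -2)))) = Add(-3, Mul(Rational(1, 4), Add(0, -12))) = Add(-3, Mul(Rational(1, 4), -12)) = Add(-3, -3) = -6)
Function('z')(r, L) = Add(-8, Pow(L, 2)) (Function('z')(r, L) = Add(Mul(L, L), -8) = Add(Pow(L, 2), -8) = Add(-8, Pow(L, 2)))
Add(34654, Function('z')(Function('W')(Function('k')(4, -3)), Function('H')(14, -14))) = Add(34654, Add(-8, Pow(Add(-13, Mul(-12, -14)), 2))) = Add(34654, Add(-8, Pow(Add(-13, 168), 2))) = Add(34654, Add(-8, Pow(155, 2))) = Add(34654, Add(-8, 24025)) = Add(34654, 24017) = 58671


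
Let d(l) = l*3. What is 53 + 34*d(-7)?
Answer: -661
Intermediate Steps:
d(l) = 3*l
53 + 34*d(-7) = 53 + 34*(3*(-7)) = 53 + 34*(-21) = 53 - 714 = -661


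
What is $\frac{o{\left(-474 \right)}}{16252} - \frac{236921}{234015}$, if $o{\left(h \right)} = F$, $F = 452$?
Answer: $- \frac{936166328}{950802945} \approx -0.98461$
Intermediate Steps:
$o{\left(h \right)} = 452$
$\frac{o{\left(-474 \right)}}{16252} - \frac{236921}{234015} = \frac{452}{16252} - \frac{236921}{234015} = 452 \cdot \frac{1}{16252} - \frac{236921}{234015} = \frac{113}{4063} - \frac{236921}{234015} = - \frac{936166328}{950802945}$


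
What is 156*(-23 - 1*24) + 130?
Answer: -7202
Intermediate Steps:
156*(-23 - 1*24) + 130 = 156*(-23 - 24) + 130 = 156*(-47) + 130 = -7332 + 130 = -7202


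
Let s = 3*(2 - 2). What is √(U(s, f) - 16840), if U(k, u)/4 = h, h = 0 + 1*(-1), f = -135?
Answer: 2*I*√4211 ≈ 129.78*I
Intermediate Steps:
h = -1 (h = 0 - 1 = -1)
s = 0 (s = 3*0 = 0)
U(k, u) = -4 (U(k, u) = 4*(-1) = -4)
√(U(s, f) - 16840) = √(-4 - 16840) = √(-16844) = 2*I*√4211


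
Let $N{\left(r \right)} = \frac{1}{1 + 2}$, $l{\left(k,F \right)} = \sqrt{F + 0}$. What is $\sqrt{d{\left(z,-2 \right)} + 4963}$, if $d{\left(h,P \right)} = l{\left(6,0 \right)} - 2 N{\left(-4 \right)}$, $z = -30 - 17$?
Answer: $\frac{\sqrt{44661}}{3} \approx 70.444$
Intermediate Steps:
$z = -47$ ($z = -30 - 17 = -47$)
$l{\left(k,F \right)} = \sqrt{F}$
$N{\left(r \right)} = \frac{1}{3}$
$d{\left(h,P \right)} = - \frac{2}{3}$ ($d{\left(h,P \right)} = \sqrt{0} - \frac{2}{3} = 0 - \frac{2}{3} = - \frac{2}{3}$)
$\sqrt{d{\left(z,-2 \right)} + 4963} = \sqrt{- \frac{2}{3} + 4963} = \sqrt{\frac{14887}{3}} = \frac{\sqrt{44661}}{3}$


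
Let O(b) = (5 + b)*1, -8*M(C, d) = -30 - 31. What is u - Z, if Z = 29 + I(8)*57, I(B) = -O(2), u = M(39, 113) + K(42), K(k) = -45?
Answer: 2661/8 ≈ 332.63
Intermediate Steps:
M(C, d) = 61/8 (M(C, d) = -(-30 - 31)/8 = -⅛*(-61) = 61/8)
O(b) = 5 + b
u = -299/8 (u = 61/8 - 45 = -299/8 ≈ -37.375)
I(B) = -7 (I(B) = -(5 + 2) = -1*7 = -7)
Z = -370 (Z = 29 - 7*57 = 29 - 399 = -370)
u - Z = -299/8 - 1*(-370) = -299/8 + 370 = 2661/8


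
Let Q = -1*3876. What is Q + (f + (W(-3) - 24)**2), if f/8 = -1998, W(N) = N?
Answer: -19131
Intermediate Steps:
f = -15984 (f = 8*(-1998) = -15984)
Q = -3876
Q + (f + (W(-3) - 24)**2) = -3876 + (-15984 + (-3 - 24)**2) = -3876 + (-15984 + (-27)**2) = -3876 + (-15984 + 729) = -3876 - 15255 = -19131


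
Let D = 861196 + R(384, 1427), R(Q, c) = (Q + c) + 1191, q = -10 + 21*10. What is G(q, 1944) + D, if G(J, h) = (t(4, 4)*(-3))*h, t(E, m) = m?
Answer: 840870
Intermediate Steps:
q = 200 (q = -10 + 210 = 200)
G(J, h) = -12*h (G(J, h) = (4*(-3))*h = -12*h)
R(Q, c) = 1191 + Q + c
D = 864198 (D = 861196 + (1191 + 384 + 1427) = 861196 + 3002 = 864198)
G(q, 1944) + D = -12*1944 + 864198 = -23328 + 864198 = 840870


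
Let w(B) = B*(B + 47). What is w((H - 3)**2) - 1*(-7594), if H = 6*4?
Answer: 222802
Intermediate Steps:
H = 24
w(B) = B*(47 + B)
w((H - 3)**2) - 1*(-7594) = (24 - 3)**2*(47 + (24 - 3)**2) - 1*(-7594) = 21**2*(47 + 21**2) + 7594 = 441*(47 + 441) + 7594 = 441*488 + 7594 = 215208 + 7594 = 222802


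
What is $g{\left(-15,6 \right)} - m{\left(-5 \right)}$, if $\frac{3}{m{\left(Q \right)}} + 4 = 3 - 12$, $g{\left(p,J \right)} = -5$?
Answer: $- \frac{62}{13} \approx -4.7692$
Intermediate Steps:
$m{\left(Q \right)} = - \frac{3}{13}$ ($m{\left(Q \right)} = \frac{3}{-4 + \left(3 - 12\right)} = \frac{3}{-4 - 9} = \frac{3}{-13} = 3 \left(- \frac{1}{13}\right) = - \frac{3}{13}$)
$g{\left(-15,6 \right)} - m{\left(-5 \right)} = -5 - - \frac{3}{13} = -5 + \frac{3}{13} = - \frac{62}{13}$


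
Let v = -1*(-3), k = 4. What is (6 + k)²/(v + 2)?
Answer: 20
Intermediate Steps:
v = 3
(6 + k)²/(v + 2) = (6 + 4)²/(3 + 2) = 10²/5 = (⅕)*100 = 20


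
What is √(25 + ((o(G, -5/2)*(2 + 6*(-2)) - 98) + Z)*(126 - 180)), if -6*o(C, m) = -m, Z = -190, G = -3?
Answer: 2*√3838 ≈ 123.90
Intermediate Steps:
o(C, m) = m/6 (o(C, m) = -(-1)*m/6 = m/6)
√(25 + ((o(G, -5/2)*(2 + 6*(-2)) - 98) + Z)*(126 - 180)) = √(25 + ((((-5/2)/6)*(2 + 6*(-2)) - 98) - 190)*(126 - 180)) = √(25 + ((((-5*½)/6)*(2 - 12) - 98) - 190)*(-54)) = √(25 + ((((⅙)*(-5/2))*(-10) - 98) - 190)*(-54)) = √(25 + ((-5/12*(-10) - 98) - 190)*(-54)) = √(25 + ((25/6 - 98) - 190)*(-54)) = √(25 + (-563/6 - 190)*(-54)) = √(25 - 1703/6*(-54)) = √(25 + 15327) = √15352 = 2*√3838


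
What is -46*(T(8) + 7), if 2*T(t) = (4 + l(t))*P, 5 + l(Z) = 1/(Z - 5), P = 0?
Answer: -322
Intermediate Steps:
l(Z) = -5 + 1/(-5 + Z) (l(Z) = -5 + 1/(Z - 5) = -5 + 1/(-5 + Z))
T(t) = 0 (T(t) = ((4 + (26 - 5*t)/(-5 + t))*0)/2 = (1/2)*0 = 0)
-46*(T(8) + 7) = -46*(0 + 7) = -46*7 = -322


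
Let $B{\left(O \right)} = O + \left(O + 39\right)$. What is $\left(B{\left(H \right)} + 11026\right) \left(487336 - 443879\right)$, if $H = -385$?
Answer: $447389815$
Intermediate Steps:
$B{\left(O \right)} = 39 + 2 O$ ($B{\left(O \right)} = O + \left(39 + O\right) = 39 + 2 O$)
$\left(B{\left(H \right)} + 11026\right) \left(487336 - 443879\right) = \left(\left(39 + 2 \left(-385\right)\right) + 11026\right) \left(487336 - 443879\right) = \left(\left(39 - 770\right) + 11026\right) 43457 = \left(-731 + 11026\right) 43457 = 10295 \cdot 43457 = 447389815$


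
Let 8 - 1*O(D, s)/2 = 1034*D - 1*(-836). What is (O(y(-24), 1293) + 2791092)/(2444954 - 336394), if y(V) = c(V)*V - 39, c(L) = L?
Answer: 41973/52714 ≈ 0.79624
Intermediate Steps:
y(V) = -39 + V**2 (y(V) = V*V - 39 = V**2 - 39 = -39 + V**2)
O(D, s) = -1656 - 2068*D (O(D, s) = 16 - 2*(1034*D - 1*(-836)) = 16 - 2*(1034*D + 836) = 16 - 2*(836 + 1034*D) = 16 + (-1672 - 2068*D) = -1656 - 2068*D)
(O(y(-24), 1293) + 2791092)/(2444954 - 336394) = ((-1656 - 2068*(-39 + (-24)**2)) + 2791092)/(2444954 - 336394) = ((-1656 - 2068*(-39 + 576)) + 2791092)/2108560 = ((-1656 - 2068*537) + 2791092)*(1/2108560) = ((-1656 - 1110516) + 2791092)*(1/2108560) = (-1112172 + 2791092)*(1/2108560) = 1678920*(1/2108560) = 41973/52714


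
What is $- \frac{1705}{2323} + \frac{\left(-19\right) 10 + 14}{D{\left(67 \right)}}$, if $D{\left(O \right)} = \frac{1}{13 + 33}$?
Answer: $- \frac{18808713}{2323} \approx -8096.7$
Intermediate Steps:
$D{\left(O \right)} = \frac{1}{46}$
$- \frac{1705}{2323} + \frac{\left(-19\right) 10 + 14}{D{\left(67 \right)}} = - \frac{1705}{2323} + \left(\left(-19\right) 10 + 14\right) \frac{1}{\frac{1}{46}} = \left(-1705\right) \frac{1}{2323} + \left(-190 + 14\right) 46 = - \frac{1705}{2323} - 8096 = - \frac{18808713}{2323}$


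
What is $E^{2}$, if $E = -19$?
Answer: $361$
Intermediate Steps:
$E^{2} = \left(-19\right)^{2} = 361$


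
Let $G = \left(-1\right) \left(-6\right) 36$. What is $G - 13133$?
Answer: $-12917$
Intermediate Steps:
$G = 216$ ($G = 6 \cdot 36 = 216$)
$G - 13133 = 216 - 13133 = -12917$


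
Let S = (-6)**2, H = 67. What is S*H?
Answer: 2412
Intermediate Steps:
S = 36
S*H = 36*67 = 2412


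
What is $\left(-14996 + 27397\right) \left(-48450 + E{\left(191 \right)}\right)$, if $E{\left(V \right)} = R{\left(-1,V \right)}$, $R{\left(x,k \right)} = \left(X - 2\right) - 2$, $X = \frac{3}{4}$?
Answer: $- \frac{2403475013}{4} \approx -6.0087 \cdot 10^{8}$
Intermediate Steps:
$X = \frac{3}{4}$ ($X = 3 \cdot \frac{1}{4} = \frac{3}{4} \approx 0.75$)
$R{\left(x,k \right)} = - \frac{13}{4}$ ($R{\left(x,k \right)} = \left(\frac{3}{4} - 2\right) - 2 = - \frac{5}{4} - 2 = - \frac{13}{4}$)
$E{\left(V \right)} = - \frac{13}{4}$
$\left(-14996 + 27397\right) \left(-48450 + E{\left(191 \right)}\right) = \left(-14996 + 27397\right) \left(-48450 - \frac{13}{4}\right) = 12401 \left(- \frac{193813}{4}\right) = - \frac{2403475013}{4}$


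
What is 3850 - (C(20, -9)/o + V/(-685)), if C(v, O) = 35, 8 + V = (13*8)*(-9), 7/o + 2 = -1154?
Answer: 6595606/685 ≈ 9628.6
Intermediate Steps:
o = -7/1156 (o = 7/(-2 - 1154) = 7/(-1156) = 7*(-1/1156) = -7/1156 ≈ -0.0060554)
V = -944 (V = -8 + (13*8)*(-9) = -8 + 104*(-9) = -8 - 936 = -944)
3850 - (C(20, -9)/o + V/(-685)) = 3850 - (35/(-7/1156) - 944/(-685)) = 3850 - (35*(-1156/7) - 944*(-1/685)) = 3850 - (-5780 + 944/685) = 3850 - 1*(-3958356/685) = 3850 + 3958356/685 = 6595606/685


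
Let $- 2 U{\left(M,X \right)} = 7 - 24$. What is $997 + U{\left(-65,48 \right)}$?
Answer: $\frac{2011}{2} \approx 1005.5$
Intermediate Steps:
$U{\left(M,X \right)} = \frac{17}{2}$ ($U{\left(M,X \right)} = - \frac{7 - 24}{2} = \left(- \frac{1}{2}\right) \left(-17\right) = \frac{17}{2}$)
$997 + U{\left(-65,48 \right)} = 997 + \frac{17}{2} = \frac{2011}{2}$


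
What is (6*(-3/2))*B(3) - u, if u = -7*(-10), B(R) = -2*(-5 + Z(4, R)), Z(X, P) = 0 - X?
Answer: -232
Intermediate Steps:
Z(X, P) = -X
B(R) = 18 (B(R) = -2*(-5 - 1*4) = -2*(-5 - 4) = -2*(-9) = 18)
u = 70
(6*(-3/2))*B(3) - u = (6*(-3/2))*18 - 1*70 = (6*(-3*1/2))*18 - 70 = (6*(-3/2))*18 - 70 = -9*18 - 70 = -162 - 70 = -232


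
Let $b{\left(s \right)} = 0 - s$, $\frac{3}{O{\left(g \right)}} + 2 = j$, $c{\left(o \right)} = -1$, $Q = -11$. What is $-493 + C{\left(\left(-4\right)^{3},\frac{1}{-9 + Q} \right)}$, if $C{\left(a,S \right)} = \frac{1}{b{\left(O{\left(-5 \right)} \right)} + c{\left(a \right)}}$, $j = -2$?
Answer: $-497$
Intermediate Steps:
$O{\left(g \right)} = - \frac{3}{4}$ ($O{\left(g \right)} = \frac{3}{-2 - 2} = \frac{3}{-4} = 3 \left(- \frac{1}{4}\right) = - \frac{3}{4}$)
$b{\left(s \right)} = - s$
$C{\left(a,S \right)} = -4$ ($C{\left(a,S \right)} = \frac{1}{\left(-1\right) \left(- \frac{3}{4}\right) - 1} = \frac{1}{\frac{3}{4} - 1} = \frac{1}{- \frac{1}{4}} = -4$)
$-493 + C{\left(\left(-4\right)^{3},\frac{1}{-9 + Q} \right)} = -493 - 4 = -497$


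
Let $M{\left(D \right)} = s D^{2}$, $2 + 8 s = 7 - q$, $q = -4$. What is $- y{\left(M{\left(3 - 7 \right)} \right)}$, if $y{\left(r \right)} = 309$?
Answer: $-309$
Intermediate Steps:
$s = \frac{9}{8}$ ($s = - \frac{1}{4} + \frac{7 - -4}{8} = - \frac{1}{4} + \frac{7 + 4}{8} = - \frac{1}{4} + \frac{1}{8} \cdot 11 = - \frac{1}{4} + \frac{11}{8} = \frac{9}{8} \approx 1.125$)
$M{\left(D \right)} = \frac{9 D^{2}}{8}$
$- y{\left(M{\left(3 - 7 \right)} \right)} = \left(-1\right) 309 = -309$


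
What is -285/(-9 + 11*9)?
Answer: -19/6 ≈ -3.1667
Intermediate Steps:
-285/(-9 + 11*9) = -285/(-9 + 99) = -285/90 = -285*1/90 = -19/6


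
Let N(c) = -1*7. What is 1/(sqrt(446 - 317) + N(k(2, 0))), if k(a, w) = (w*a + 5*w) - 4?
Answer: 7/80 + sqrt(129)/80 ≈ 0.22947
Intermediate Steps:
k(a, w) = -4 + 5*w + a*w (k(a, w) = (a*w + 5*w) - 4 = (5*w + a*w) - 4 = -4 + 5*w + a*w)
N(c) = -7
1/(sqrt(446 - 317) + N(k(2, 0))) = 1/(sqrt(446 - 317) - 7) = 1/(sqrt(129) - 7) = 1/(-7 + sqrt(129))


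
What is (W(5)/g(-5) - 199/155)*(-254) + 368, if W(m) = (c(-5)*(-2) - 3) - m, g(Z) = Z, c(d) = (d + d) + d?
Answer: 280814/155 ≈ 1811.7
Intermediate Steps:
c(d) = 3*d (c(d) = 2*d + d = 3*d)
W(m) = 27 - m (W(m) = ((3*(-5))*(-2) - 3) - m = (-15*(-2) - 3) - m = (30 - 3) - m = 27 - m)
(W(5)/g(-5) - 199/155)*(-254) + 368 = ((27 - 1*5)/(-5) - 199/155)*(-254) + 368 = ((27 - 5)*(-⅕) - 199*1/155)*(-254) + 368 = (22*(-⅕) - 199/155)*(-254) + 368 = (-22/5 - 199/155)*(-254) + 368 = -881/155*(-254) + 368 = 223774/155 + 368 = 280814/155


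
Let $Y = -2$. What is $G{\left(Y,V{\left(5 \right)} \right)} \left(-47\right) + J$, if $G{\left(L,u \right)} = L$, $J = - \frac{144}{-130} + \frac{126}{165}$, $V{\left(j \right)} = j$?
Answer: $\frac{68548}{715} \approx 95.871$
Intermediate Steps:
$J = \frac{1338}{715}$ ($J = \left(-144\right) \left(- \frac{1}{130}\right) + 126 \cdot \frac{1}{165} = \frac{72}{65} + \frac{42}{55} = \frac{1338}{715} \approx 1.8713$)
$G{\left(Y,V{\left(5 \right)} \right)} \left(-47\right) + J = \left(-2\right) \left(-47\right) + \frac{1338}{715} = 94 + \frac{1338}{715} = \frac{68548}{715}$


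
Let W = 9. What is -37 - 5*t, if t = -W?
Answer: 8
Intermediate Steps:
t = -9 (t = -1*9 = -9)
-37 - 5*t = -37 - 5*(-9) = -37 + 45 = 8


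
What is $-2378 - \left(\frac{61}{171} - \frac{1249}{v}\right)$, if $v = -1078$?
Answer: $- \frac{438635101}{184338} \approx -2379.5$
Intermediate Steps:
$-2378 - \left(\frac{61}{171} - \frac{1249}{v}\right) = -2378 - \left(\frac{61}{171} - \frac{1249}{-1078}\right) = -2378 - \left(61 \cdot \frac{1}{171} - - \frac{1249}{1078}\right) = -2378 - \left(\frac{61}{171} + \frac{1249}{1078}\right) = -2378 - \frac{279337}{184338} = - \frac{438635101}{184338}$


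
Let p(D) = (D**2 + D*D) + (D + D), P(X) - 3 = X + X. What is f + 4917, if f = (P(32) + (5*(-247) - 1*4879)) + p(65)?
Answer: 7450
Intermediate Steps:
P(X) = 3 + 2*X (P(X) = 3 + (X + X) = 3 + 2*X)
p(D) = 2*D + 2*D**2 (p(D) = (D**2 + D**2) + 2*D = 2*D**2 + 2*D = 2*D + 2*D**2)
f = 2533 (f = ((3 + 2*32) + (5*(-247) - 1*4879)) + 2*65*(1 + 65) = ((3 + 64) + (-1235 - 4879)) + 2*65*66 = (67 - 6114) + 8580 = -6047 + 8580 = 2533)
f + 4917 = 2533 + 4917 = 7450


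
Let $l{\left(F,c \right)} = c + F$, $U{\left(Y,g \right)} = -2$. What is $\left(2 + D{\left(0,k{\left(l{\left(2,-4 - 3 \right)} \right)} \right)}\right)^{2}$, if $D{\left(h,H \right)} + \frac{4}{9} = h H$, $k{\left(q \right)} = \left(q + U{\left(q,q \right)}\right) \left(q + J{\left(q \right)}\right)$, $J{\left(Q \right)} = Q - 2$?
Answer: $\frac{196}{81} \approx 2.4198$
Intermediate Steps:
$J{\left(Q \right)} = -2 + Q$
$l{\left(F,c \right)} = F + c$
$k{\left(q \right)} = \left(-2 + q\right) \left(-2 + 2 q\right)$ ($k{\left(q \right)} = \left(q - 2\right) \left(q + \left(-2 + q\right)\right) = \left(-2 + q\right) \left(-2 + 2 q\right)$)
$D{\left(h,H \right)} = - \frac{4}{9} + H h$ ($D{\left(h,H \right)} = - \frac{4}{9} + h H = - \frac{4}{9} + H h$)
$\left(2 + D{\left(0,k{\left(l{\left(2,-4 - 3 \right)} \right)} \right)}\right)^{2} = \left(2 - \left(\frac{4}{9} - \left(4 - 6 \left(2 - 7\right) + 2 \left(2 - 7\right)^{2}\right) 0\right)\right)^{2} = \left(2 - \left(\frac{4}{9} - \left(4 - -30 + 2 \left(-5\right)^{2}\right) 0\right)\right)^{2} = \left(2 - \left(\frac{4}{9} - \left(4 + 30 + 2 \cdot 25\right) 0\right)\right)^{2} = \left(2 - \left(\frac{4}{9} - \left(4 + 30 + 50\right) 0\right)\right)^{2} = \left(2 + \left(- \frac{4}{9} + 84 \cdot 0\right)\right)^{2} = \left(2 + \left(- \frac{4}{9} + 0\right)\right)^{2} = \left(2 - \frac{4}{9}\right)^{2} = \left(\frac{14}{9}\right)^{2} = \frac{196}{81}$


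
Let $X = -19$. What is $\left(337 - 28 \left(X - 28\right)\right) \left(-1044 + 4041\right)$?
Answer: $4954041$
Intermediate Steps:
$\left(337 - 28 \left(X - 28\right)\right) \left(-1044 + 4041\right) = \left(337 - 28 \left(-19 - 28\right)\right) \left(-1044 + 4041\right) = \left(337 - -1316\right) 2997 = \left(337 + 1316\right) 2997 = 1653 \cdot 2997 = 4954041$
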